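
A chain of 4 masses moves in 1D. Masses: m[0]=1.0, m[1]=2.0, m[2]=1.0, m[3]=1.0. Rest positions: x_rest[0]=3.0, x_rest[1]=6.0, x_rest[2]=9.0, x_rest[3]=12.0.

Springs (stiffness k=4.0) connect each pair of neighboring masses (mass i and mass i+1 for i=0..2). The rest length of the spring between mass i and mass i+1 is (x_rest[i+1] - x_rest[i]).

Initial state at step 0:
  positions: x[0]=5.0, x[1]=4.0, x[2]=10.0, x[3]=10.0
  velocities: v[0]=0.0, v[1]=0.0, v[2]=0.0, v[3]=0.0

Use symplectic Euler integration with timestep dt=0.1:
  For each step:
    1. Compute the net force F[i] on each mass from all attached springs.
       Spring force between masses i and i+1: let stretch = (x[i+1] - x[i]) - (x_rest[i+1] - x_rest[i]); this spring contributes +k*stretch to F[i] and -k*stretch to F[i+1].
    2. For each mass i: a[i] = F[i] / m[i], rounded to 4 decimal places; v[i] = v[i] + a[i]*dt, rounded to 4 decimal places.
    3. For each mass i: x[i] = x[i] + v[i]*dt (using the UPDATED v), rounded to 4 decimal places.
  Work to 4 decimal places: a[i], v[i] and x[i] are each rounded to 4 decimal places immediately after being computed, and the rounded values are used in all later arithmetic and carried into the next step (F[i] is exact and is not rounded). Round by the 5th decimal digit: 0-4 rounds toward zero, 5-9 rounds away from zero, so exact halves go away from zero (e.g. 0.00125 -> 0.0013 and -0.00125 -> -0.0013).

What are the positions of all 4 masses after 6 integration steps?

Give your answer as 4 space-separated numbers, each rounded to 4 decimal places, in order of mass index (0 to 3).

Step 0: x=[5.0000 4.0000 10.0000 10.0000] v=[0.0000 0.0000 0.0000 0.0000]
Step 1: x=[4.8400 4.1400 9.7600 10.1200] v=[-1.6000 1.4000 -2.4000 1.2000]
Step 2: x=[4.5320 4.4064 9.3096 10.3456] v=[-3.0800 2.6640 -4.5040 2.2560]
Step 3: x=[4.0990 4.7734 8.7045 10.6498] v=[-4.3302 3.6698 -6.0509 3.0416]
Step 4: x=[3.5730 5.2055 8.0200 10.9962] v=[-5.2604 4.3211 -6.8452 3.4635]
Step 5: x=[2.9923 5.6613 7.3420 11.3435] v=[-5.8074 4.5575 -6.7805 3.4730]
Step 6: x=[2.3983 6.0973 6.7568 11.6507] v=[-5.9398 4.3598 -5.8522 3.0724]

Answer: 2.3983 6.0973 6.7568 11.6507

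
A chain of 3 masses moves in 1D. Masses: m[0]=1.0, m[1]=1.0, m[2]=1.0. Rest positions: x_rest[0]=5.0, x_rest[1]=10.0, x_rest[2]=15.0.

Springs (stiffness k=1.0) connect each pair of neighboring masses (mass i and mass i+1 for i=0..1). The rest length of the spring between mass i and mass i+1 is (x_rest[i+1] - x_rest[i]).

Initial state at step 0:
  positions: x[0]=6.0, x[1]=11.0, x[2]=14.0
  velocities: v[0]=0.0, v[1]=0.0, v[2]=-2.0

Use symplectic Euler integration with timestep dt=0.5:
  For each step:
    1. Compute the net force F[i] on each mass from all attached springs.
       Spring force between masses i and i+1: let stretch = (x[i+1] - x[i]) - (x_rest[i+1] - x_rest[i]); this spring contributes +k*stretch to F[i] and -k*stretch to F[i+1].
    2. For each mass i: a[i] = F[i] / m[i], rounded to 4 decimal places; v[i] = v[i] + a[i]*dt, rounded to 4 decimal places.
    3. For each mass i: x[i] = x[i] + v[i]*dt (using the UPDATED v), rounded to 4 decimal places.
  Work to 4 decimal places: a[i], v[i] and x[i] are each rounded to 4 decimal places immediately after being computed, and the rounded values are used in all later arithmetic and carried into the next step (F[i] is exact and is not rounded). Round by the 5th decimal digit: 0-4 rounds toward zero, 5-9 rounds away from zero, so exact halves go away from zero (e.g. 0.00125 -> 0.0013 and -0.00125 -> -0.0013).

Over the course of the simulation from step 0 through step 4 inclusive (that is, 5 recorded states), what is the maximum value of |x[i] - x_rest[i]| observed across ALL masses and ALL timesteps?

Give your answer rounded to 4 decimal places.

Answer: 1.6484

Derivation:
Step 0: x=[6.0000 11.0000 14.0000] v=[0.0000 0.0000 -2.0000]
Step 1: x=[6.0000 10.5000 13.5000] v=[0.0000 -1.0000 -1.0000]
Step 2: x=[5.8750 9.6250 13.5000] v=[-0.2500 -1.7500 0.0000]
Step 3: x=[5.4375 8.7813 13.7813] v=[-0.8750 -1.6875 0.5625]
Step 4: x=[4.5860 8.3516 14.0626] v=[-1.7031 -0.8594 0.5625]
Max displacement = 1.6484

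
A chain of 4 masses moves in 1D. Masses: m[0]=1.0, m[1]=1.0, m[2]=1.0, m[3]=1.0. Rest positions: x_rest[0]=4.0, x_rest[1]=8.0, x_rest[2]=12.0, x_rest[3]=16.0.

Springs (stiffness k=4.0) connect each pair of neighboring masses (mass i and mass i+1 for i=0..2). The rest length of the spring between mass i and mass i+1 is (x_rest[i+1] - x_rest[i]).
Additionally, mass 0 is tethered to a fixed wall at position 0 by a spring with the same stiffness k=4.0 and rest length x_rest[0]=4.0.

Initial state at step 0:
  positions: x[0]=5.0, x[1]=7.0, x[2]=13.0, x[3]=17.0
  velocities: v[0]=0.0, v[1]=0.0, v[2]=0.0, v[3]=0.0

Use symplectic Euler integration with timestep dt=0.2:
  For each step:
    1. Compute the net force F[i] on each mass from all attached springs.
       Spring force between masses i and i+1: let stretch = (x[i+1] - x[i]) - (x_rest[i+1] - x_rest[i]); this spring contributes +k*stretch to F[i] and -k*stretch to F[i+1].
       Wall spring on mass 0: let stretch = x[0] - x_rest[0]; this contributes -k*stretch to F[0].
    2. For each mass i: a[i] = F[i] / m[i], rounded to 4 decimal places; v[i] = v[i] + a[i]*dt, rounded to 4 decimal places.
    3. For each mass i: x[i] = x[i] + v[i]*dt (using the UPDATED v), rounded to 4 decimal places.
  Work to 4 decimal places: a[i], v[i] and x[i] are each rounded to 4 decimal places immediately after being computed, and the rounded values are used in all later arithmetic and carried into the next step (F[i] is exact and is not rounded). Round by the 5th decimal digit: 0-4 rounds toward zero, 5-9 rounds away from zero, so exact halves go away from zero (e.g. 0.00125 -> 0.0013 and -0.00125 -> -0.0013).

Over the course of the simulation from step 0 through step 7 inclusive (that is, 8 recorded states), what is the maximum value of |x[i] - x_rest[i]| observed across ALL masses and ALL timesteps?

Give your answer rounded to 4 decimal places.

Step 0: x=[5.0000 7.0000 13.0000 17.0000] v=[0.0000 0.0000 0.0000 0.0000]
Step 1: x=[4.5200 7.6400 12.6800 17.0000] v=[-2.4000 3.2000 -1.6000 0.0000]
Step 2: x=[3.8160 8.5872 12.2448 16.9488] v=[-3.5200 4.7360 -2.1760 -0.2560]
Step 3: x=[3.2648 9.3562 11.9770 16.7850] v=[-2.7558 3.8451 -1.3389 -0.8192]
Step 4: x=[3.1659 9.5699 12.0592 16.4919] v=[-0.4945 1.0686 0.4109 -1.4656]
Step 5: x=[3.5851 9.1573 12.4523 16.1295] v=[2.0960 -2.0632 1.9656 -1.8118]
Step 6: x=[4.3222 8.3803 12.9066 15.8188] v=[3.6857 -3.8850 2.2714 -1.5536]
Step 7: x=[5.0171 7.6782 13.1026 15.6821] v=[3.4744 -3.5104 0.9801 -0.6834]
Max displacement = 1.5699

Answer: 1.5699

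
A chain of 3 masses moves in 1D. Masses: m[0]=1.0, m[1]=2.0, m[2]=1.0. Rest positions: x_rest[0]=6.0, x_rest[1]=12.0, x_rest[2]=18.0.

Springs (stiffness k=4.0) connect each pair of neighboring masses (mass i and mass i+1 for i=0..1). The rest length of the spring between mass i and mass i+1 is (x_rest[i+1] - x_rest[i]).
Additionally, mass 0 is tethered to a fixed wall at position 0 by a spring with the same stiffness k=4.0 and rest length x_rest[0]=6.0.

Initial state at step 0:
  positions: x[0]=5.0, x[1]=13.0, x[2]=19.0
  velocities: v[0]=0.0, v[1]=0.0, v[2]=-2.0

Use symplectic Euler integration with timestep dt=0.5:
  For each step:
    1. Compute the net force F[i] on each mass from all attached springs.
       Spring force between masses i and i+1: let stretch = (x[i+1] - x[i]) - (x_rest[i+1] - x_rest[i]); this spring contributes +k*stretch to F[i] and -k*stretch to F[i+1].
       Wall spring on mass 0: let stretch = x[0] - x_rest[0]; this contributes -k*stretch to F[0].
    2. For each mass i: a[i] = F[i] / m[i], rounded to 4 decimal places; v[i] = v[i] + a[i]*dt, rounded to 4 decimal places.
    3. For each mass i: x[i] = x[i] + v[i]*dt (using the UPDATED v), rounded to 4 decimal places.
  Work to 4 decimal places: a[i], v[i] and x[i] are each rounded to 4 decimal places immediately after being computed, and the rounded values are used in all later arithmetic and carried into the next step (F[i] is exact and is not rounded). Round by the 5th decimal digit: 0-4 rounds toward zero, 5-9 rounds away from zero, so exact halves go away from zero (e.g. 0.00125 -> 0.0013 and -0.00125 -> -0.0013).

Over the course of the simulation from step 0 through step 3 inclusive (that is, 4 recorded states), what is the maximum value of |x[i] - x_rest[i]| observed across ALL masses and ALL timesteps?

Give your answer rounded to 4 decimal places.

Answer: 2.0000

Derivation:
Step 0: x=[5.0000 13.0000 19.0000] v=[0.0000 0.0000 -2.0000]
Step 1: x=[8.0000 12.0000 18.0000] v=[6.0000 -2.0000 -2.0000]
Step 2: x=[7.0000 12.0000 17.0000] v=[-2.0000 0.0000 -2.0000]
Step 3: x=[4.0000 12.0000 17.0000] v=[-6.0000 0.0000 0.0000]
Max displacement = 2.0000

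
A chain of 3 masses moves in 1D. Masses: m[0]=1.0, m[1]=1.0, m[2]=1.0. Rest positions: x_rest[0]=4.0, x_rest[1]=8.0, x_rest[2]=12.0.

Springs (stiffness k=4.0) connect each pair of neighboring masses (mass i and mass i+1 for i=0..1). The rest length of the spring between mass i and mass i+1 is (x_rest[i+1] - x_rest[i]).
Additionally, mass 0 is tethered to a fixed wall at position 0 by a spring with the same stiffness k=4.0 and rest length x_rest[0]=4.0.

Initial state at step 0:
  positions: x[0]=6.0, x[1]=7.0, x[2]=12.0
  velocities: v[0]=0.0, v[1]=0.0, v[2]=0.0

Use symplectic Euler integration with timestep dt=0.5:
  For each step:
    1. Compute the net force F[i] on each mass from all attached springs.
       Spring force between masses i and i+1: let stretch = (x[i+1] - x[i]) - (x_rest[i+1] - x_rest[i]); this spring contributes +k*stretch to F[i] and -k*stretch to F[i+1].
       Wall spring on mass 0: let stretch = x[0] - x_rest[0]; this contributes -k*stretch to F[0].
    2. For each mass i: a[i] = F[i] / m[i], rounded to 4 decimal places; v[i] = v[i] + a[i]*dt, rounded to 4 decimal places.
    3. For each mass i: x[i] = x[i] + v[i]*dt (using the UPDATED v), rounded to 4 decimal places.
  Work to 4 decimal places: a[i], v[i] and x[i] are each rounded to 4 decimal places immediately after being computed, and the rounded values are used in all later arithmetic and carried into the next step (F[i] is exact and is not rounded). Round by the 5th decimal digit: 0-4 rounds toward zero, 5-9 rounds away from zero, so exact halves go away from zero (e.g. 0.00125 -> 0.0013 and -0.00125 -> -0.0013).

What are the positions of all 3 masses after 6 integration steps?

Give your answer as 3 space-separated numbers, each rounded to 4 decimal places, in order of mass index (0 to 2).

Step 0: x=[6.0000 7.0000 12.0000] v=[0.0000 0.0000 0.0000]
Step 1: x=[1.0000 11.0000 11.0000] v=[-10.0000 8.0000 -2.0000]
Step 2: x=[5.0000 5.0000 14.0000] v=[8.0000 -12.0000 6.0000]
Step 3: x=[4.0000 8.0000 12.0000] v=[-2.0000 6.0000 -4.0000]
Step 4: x=[3.0000 11.0000 10.0000] v=[-2.0000 6.0000 -4.0000]
Step 5: x=[7.0000 5.0000 13.0000] v=[8.0000 -12.0000 6.0000]
Step 6: x=[2.0000 9.0000 12.0000] v=[-10.0000 8.0000 -2.0000]

Answer: 2.0000 9.0000 12.0000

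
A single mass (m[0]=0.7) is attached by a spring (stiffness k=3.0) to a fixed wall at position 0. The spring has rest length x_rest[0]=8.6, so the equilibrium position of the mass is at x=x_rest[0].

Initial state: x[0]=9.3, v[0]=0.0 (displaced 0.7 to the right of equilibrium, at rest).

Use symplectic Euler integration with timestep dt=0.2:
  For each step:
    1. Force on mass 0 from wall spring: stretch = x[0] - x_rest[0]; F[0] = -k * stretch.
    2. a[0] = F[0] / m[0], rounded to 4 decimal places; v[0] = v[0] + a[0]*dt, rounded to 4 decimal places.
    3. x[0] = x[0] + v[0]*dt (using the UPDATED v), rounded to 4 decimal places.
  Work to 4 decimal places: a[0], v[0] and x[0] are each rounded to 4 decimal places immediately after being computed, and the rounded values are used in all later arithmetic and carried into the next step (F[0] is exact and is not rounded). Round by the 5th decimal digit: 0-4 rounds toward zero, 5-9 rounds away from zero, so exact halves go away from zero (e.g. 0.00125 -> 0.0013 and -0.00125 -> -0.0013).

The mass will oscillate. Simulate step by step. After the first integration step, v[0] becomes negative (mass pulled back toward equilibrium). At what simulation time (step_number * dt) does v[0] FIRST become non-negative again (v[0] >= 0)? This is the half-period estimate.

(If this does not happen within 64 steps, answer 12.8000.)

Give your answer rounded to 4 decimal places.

Answer: 1.6000

Derivation:
Step 0: x=[9.3000] v=[0.0000]
Step 1: x=[9.1800] v=[-0.6000]
Step 2: x=[8.9606] v=[-1.0971]
Step 3: x=[8.6794] v=[-1.4062]
Step 4: x=[8.3845] v=[-1.4743]
Step 5: x=[8.1266] v=[-1.2896]
Step 6: x=[7.9498] v=[-0.8838]
Step 7: x=[7.8845] v=[-0.3265]
Step 8: x=[7.9419] v=[0.2868]
First v>=0 after going negative at step 8, time=1.6000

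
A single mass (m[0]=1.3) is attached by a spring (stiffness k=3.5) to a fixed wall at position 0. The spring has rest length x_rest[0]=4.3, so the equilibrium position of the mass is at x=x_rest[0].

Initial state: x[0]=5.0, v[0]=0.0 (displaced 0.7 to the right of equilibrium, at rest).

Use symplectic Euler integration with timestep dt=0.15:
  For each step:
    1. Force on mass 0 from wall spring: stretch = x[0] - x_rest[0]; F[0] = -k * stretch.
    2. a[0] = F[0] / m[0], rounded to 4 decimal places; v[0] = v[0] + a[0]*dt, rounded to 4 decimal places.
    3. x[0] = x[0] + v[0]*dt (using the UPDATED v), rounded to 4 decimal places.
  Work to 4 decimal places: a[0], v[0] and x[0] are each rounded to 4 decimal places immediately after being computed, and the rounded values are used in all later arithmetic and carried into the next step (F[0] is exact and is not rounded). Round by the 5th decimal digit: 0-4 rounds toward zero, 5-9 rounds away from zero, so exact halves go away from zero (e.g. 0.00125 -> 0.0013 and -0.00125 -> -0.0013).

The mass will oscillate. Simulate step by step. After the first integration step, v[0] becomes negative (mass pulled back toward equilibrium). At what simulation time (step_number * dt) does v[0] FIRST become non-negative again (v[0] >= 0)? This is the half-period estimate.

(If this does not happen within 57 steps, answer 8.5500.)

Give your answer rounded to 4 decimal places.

Answer: 1.9500

Derivation:
Step 0: x=[5.0000] v=[0.0000]
Step 1: x=[4.9576] v=[-0.2827]
Step 2: x=[4.8754] v=[-0.5483]
Step 3: x=[4.7583] v=[-0.7807]
Step 4: x=[4.6134] v=[-0.9658]
Step 5: x=[4.4495] v=[-1.0924]
Step 6: x=[4.2766] v=[-1.1528]
Step 7: x=[4.1051] v=[-1.1434]
Step 8: x=[3.9454] v=[-1.0647]
Step 9: x=[3.8072] v=[-0.9215]
Step 10: x=[3.6988] v=[-0.7225]
Step 11: x=[3.6268] v=[-0.4797]
Step 12: x=[3.5956] v=[-0.2078]
Step 13: x=[3.6071] v=[0.0767]
First v>=0 after going negative at step 13, time=1.9500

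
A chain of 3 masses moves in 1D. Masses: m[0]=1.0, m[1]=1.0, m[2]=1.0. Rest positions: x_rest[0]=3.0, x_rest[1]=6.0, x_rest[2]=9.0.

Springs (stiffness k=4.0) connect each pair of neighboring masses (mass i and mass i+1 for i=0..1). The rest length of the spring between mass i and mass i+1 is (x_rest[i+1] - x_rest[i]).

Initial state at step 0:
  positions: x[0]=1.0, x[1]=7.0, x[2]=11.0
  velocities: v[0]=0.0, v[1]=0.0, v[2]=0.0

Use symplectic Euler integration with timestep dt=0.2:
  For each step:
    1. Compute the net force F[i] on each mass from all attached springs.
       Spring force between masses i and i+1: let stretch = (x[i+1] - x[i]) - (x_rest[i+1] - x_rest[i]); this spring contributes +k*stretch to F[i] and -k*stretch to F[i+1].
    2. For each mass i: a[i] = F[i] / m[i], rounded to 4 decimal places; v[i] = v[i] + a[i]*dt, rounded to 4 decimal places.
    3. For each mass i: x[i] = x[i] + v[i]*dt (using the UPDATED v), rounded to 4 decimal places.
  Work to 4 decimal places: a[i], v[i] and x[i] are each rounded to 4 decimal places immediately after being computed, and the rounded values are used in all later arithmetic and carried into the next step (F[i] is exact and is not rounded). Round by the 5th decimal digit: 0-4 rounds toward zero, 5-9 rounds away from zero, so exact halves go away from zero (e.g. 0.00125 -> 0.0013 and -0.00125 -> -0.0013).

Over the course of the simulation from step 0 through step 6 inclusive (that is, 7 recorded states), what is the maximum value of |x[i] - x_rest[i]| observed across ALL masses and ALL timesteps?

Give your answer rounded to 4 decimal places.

Step 0: x=[1.0000 7.0000 11.0000] v=[0.0000 0.0000 0.0000]
Step 1: x=[1.4800 6.6800 10.8400] v=[2.4000 -1.6000 -0.8000]
Step 2: x=[2.3120 6.1936 10.4944] v=[4.1600 -2.4320 -1.7280]
Step 3: x=[3.2851 5.7743 9.9407] v=[4.8653 -2.0966 -2.7686]
Step 4: x=[4.1764 5.6233 9.2004] v=[4.4567 -0.7548 -3.7017]
Step 5: x=[4.8192 5.8132 8.3677] v=[3.2142 0.9494 -4.1634]
Step 6: x=[5.1411 6.2528 7.6063] v=[1.6094 2.1978 -3.8070]
Max displacement = 2.1411

Answer: 2.1411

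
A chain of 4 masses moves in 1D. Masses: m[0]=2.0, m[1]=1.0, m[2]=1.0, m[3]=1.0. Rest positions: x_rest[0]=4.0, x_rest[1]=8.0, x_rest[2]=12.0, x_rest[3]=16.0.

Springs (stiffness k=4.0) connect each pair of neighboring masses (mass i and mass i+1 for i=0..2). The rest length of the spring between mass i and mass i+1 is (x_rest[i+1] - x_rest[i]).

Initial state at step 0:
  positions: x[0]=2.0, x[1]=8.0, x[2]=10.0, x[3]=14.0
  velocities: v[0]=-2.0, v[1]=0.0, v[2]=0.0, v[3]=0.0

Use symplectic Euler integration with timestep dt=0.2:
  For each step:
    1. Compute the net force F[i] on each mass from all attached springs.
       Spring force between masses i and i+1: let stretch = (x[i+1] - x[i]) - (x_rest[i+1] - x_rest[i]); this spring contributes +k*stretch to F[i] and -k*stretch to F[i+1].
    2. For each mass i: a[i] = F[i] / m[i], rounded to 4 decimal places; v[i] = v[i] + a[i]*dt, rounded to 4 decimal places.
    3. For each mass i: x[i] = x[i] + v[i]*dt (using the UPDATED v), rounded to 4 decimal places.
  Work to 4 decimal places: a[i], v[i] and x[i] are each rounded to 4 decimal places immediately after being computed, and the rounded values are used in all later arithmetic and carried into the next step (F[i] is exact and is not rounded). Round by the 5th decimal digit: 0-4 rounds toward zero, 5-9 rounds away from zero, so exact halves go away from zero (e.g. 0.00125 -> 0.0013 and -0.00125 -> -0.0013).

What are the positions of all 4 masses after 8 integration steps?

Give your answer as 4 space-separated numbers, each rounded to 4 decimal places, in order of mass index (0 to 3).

Answer: 0.4899 5.4720 8.4703 14.6779

Derivation:
Step 0: x=[2.0000 8.0000 10.0000 14.0000] v=[-2.0000 0.0000 0.0000 0.0000]
Step 1: x=[1.7600 7.3600 10.3200 14.0000] v=[-1.2000 -3.2000 1.6000 0.0000]
Step 2: x=[1.6480 6.2976 10.7552 14.0512] v=[-0.5600 -5.3120 2.1760 0.2560]
Step 3: x=[1.5880 5.2045 11.0045 14.2150] v=[-0.3002 -5.4656 1.2467 0.8192]
Step 4: x=[1.4973 4.4607 10.8395 14.5052] v=[-0.4536 -3.7188 -0.8249 1.4508]
Step 5: x=[1.3237 4.2634 10.2404 14.8488] v=[-0.8682 -0.9865 -2.9954 1.7182]
Step 6: x=[1.0652 4.5521 9.4223 15.0951] v=[-1.2923 1.4433 -4.0903 1.2315]
Step 7: x=[0.7657 5.0621 8.7327 15.0738] v=[-1.4975 2.5499 -3.4482 -0.1067]
Step 8: x=[0.4899 5.4720 8.4703 14.6779] v=[-1.3789 2.0493 -1.3118 -1.9796]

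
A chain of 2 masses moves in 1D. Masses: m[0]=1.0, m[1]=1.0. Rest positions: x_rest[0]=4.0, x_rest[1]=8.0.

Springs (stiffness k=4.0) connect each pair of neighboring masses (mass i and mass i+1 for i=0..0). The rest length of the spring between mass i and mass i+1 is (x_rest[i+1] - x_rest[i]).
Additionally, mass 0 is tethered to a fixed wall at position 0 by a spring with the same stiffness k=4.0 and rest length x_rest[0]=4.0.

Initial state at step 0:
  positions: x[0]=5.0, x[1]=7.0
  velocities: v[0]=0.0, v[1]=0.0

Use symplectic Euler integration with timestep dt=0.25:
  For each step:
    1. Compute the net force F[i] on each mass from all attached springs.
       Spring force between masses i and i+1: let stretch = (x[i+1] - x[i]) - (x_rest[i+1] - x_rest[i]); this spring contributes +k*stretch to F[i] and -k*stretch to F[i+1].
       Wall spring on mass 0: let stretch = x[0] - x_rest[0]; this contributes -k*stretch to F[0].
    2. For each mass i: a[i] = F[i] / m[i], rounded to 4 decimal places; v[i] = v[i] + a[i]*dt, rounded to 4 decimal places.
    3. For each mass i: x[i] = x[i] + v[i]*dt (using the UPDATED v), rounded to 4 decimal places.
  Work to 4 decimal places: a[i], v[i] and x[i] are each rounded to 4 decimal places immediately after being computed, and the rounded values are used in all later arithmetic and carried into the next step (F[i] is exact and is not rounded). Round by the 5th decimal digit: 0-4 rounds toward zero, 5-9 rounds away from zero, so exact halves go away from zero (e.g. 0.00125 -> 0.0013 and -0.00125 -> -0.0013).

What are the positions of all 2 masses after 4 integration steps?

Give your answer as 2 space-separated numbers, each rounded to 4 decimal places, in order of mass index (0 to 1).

Step 0: x=[5.0000 7.0000] v=[0.0000 0.0000]
Step 1: x=[4.2500 7.5000] v=[-3.0000 2.0000]
Step 2: x=[3.2500 8.1875] v=[-4.0000 2.7500]
Step 3: x=[2.6719 8.6406] v=[-2.3125 1.8125]
Step 4: x=[2.9180 8.6016] v=[0.9843 -0.1562]

Answer: 2.9180 8.6016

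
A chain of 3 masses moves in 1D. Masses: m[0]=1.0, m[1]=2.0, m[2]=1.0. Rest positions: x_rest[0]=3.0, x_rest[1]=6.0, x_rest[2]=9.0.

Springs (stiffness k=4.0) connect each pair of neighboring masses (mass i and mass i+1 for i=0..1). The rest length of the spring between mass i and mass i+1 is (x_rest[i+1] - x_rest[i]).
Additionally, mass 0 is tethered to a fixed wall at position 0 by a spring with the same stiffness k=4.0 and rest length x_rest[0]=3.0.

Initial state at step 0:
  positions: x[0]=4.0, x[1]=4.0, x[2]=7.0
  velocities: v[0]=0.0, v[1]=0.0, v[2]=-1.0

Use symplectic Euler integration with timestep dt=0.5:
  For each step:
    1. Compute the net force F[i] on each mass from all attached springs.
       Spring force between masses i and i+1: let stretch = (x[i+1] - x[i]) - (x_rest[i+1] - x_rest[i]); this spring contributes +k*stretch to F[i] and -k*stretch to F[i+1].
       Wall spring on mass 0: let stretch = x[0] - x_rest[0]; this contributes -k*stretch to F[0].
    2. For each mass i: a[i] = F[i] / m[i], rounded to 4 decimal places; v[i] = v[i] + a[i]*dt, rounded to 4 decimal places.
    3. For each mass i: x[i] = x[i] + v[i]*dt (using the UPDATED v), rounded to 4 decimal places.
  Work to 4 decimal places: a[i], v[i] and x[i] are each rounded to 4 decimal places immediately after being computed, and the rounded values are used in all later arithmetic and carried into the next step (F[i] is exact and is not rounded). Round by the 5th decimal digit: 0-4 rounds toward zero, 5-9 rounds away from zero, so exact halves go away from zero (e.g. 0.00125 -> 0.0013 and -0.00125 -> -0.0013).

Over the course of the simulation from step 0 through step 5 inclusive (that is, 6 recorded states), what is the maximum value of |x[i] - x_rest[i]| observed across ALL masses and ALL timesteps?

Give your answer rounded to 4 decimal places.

Answer: 3.0000

Derivation:
Step 0: x=[4.0000 4.0000 7.0000] v=[0.0000 0.0000 -1.0000]
Step 1: x=[0.0000 5.5000 6.5000] v=[-8.0000 3.0000 -1.0000]
Step 2: x=[1.5000 4.7500 8.0000] v=[3.0000 -1.5000 3.0000]
Step 3: x=[4.7500 4.0000 9.2500] v=[6.5000 -1.5000 2.5000]
Step 4: x=[2.5000 6.2500 8.2500] v=[-4.5000 4.5000 -2.0000]
Step 5: x=[1.5000 7.6250 8.2500] v=[-2.0000 2.7500 0.0000]
Max displacement = 3.0000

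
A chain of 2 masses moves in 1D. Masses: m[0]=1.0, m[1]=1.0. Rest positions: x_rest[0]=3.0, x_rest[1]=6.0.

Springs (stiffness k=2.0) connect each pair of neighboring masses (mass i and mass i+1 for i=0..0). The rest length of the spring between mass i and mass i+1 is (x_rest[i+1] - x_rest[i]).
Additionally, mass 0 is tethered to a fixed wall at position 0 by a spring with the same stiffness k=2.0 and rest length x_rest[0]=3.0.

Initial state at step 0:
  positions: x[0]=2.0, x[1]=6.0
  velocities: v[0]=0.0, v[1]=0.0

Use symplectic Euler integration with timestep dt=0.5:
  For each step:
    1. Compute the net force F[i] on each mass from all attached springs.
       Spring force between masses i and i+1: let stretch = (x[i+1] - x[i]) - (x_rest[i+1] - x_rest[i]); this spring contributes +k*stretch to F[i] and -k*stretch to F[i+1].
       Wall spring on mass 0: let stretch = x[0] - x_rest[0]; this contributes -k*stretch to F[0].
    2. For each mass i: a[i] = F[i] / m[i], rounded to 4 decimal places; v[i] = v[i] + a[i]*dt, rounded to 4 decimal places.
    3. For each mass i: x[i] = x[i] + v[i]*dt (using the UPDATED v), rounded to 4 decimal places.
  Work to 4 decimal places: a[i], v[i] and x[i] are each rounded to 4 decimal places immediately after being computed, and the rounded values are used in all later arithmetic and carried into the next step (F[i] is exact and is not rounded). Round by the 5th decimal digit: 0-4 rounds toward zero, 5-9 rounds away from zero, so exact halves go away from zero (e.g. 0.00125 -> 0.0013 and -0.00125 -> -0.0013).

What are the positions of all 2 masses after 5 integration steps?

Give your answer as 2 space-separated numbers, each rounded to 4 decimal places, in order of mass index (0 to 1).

Answer: 2.4063 6.8438

Derivation:
Step 0: x=[2.0000 6.0000] v=[0.0000 0.0000]
Step 1: x=[3.0000 5.5000] v=[2.0000 -1.0000]
Step 2: x=[3.7500 5.2500] v=[1.5000 -0.5000]
Step 3: x=[3.3750 5.7500] v=[-0.7500 1.0000]
Step 4: x=[2.5000 6.5625] v=[-1.7500 1.6250]
Step 5: x=[2.4063 6.8438] v=[-0.1875 0.5625]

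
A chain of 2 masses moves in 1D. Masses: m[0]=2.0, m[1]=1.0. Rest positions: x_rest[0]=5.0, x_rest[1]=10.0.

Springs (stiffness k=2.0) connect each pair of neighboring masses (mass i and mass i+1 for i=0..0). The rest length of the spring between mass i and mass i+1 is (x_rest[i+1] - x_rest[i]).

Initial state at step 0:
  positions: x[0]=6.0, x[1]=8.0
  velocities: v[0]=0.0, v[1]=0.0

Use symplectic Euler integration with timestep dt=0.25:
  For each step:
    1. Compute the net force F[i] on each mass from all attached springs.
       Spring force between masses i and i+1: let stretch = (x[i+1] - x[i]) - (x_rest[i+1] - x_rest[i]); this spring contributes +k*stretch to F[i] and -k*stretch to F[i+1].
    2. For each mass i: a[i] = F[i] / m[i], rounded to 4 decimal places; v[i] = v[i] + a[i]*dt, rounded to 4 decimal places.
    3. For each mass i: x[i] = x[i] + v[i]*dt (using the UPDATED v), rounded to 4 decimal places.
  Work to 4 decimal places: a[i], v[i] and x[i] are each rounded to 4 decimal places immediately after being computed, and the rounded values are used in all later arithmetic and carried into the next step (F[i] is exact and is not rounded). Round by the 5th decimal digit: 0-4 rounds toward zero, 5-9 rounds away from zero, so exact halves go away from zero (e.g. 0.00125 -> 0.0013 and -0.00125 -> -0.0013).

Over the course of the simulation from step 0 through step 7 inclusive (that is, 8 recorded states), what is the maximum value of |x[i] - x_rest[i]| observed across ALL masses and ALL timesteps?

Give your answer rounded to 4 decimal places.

Answer: 2.0310

Derivation:
Step 0: x=[6.0000 8.0000] v=[0.0000 0.0000]
Step 1: x=[5.8125 8.3750] v=[-0.7500 1.5000]
Step 2: x=[5.4727 9.0547] v=[-1.3594 2.7188]
Step 3: x=[5.0442 9.9117] v=[-1.7139 3.4278]
Step 4: x=[4.6075 10.7852] v=[-1.7470 3.4941]
Step 5: x=[4.2444 11.5115] v=[-1.4526 2.9053]
Step 6: x=[4.0230 11.9545] v=[-0.8858 1.7718]
Step 7: x=[3.9848 12.0310] v=[-0.1529 0.3061]
Max displacement = 2.0310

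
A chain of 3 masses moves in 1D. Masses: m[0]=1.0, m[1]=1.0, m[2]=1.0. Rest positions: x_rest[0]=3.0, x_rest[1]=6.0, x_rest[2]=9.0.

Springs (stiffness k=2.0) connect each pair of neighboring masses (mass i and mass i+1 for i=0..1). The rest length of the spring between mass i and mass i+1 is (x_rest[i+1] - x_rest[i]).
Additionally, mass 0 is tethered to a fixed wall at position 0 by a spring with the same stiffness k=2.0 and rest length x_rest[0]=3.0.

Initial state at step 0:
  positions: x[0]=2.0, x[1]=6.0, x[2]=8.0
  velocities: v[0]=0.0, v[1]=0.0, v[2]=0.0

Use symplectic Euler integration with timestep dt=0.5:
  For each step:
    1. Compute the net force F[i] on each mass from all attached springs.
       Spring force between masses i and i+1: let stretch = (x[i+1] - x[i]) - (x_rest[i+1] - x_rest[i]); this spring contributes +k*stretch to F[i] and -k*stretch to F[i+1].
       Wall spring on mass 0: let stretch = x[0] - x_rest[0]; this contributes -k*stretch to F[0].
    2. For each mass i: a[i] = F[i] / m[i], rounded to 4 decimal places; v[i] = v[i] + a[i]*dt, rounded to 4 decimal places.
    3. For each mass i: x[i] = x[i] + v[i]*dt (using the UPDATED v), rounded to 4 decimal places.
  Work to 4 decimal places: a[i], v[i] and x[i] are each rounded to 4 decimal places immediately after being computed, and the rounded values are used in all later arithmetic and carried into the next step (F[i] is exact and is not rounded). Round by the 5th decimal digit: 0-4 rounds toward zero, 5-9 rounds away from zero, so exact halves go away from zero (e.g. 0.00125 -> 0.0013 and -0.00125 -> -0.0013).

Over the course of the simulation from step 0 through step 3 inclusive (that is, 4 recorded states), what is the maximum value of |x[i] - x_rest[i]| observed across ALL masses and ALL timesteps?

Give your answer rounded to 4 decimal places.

Answer: 1.2500

Derivation:
Step 0: x=[2.0000 6.0000 8.0000] v=[0.0000 0.0000 0.0000]
Step 1: x=[3.0000 5.0000 8.5000] v=[2.0000 -2.0000 1.0000]
Step 2: x=[3.5000 4.7500 8.7500] v=[1.0000 -0.5000 0.5000]
Step 3: x=[2.8750 5.8750 8.5000] v=[-1.2500 2.2500 -0.5000]
Max displacement = 1.2500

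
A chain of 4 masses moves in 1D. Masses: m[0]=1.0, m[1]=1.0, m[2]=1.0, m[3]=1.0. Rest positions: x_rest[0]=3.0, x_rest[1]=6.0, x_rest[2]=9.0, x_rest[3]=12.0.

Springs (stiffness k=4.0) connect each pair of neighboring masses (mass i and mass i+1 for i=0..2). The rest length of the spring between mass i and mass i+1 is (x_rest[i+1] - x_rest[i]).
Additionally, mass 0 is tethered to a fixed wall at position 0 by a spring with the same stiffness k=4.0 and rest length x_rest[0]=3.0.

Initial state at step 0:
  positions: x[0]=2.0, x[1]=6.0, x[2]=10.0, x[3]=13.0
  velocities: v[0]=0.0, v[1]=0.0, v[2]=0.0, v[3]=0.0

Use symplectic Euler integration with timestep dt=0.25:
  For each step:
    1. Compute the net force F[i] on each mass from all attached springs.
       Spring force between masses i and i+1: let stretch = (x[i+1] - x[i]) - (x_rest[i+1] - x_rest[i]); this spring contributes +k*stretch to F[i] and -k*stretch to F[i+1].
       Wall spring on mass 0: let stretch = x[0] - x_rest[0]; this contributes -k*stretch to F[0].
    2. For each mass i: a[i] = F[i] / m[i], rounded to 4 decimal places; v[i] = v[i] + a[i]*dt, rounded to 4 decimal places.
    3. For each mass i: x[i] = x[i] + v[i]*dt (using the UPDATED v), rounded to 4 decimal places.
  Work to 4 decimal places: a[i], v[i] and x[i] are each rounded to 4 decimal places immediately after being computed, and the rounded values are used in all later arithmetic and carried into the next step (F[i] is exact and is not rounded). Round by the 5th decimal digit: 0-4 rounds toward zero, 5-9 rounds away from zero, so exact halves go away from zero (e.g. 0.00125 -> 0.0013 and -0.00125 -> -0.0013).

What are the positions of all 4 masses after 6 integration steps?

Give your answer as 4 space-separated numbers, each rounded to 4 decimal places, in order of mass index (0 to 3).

Step 0: x=[2.0000 6.0000 10.0000 13.0000] v=[0.0000 0.0000 0.0000 0.0000]
Step 1: x=[2.5000 6.0000 9.7500 13.0000] v=[2.0000 0.0000 -1.0000 0.0000]
Step 2: x=[3.2500 6.0625 9.3750 12.9375] v=[3.0000 0.2500 -1.5000 -0.2500]
Step 3: x=[3.8906 6.2500 9.0625 12.7344] v=[2.5625 0.7500 -1.2500 -0.8125]
Step 4: x=[4.1484 6.5508 8.9649 12.3633] v=[1.0313 1.2031 -0.3906 -1.4844]
Step 5: x=[3.9697 6.8545 9.1133 11.8926] v=[-0.7147 1.2148 0.5937 -1.8828]
Step 6: x=[3.5198 7.0017 9.3919 11.4771] v=[-1.7996 0.5888 1.1142 -1.6621]

Answer: 3.5198 7.0017 9.3919 11.4771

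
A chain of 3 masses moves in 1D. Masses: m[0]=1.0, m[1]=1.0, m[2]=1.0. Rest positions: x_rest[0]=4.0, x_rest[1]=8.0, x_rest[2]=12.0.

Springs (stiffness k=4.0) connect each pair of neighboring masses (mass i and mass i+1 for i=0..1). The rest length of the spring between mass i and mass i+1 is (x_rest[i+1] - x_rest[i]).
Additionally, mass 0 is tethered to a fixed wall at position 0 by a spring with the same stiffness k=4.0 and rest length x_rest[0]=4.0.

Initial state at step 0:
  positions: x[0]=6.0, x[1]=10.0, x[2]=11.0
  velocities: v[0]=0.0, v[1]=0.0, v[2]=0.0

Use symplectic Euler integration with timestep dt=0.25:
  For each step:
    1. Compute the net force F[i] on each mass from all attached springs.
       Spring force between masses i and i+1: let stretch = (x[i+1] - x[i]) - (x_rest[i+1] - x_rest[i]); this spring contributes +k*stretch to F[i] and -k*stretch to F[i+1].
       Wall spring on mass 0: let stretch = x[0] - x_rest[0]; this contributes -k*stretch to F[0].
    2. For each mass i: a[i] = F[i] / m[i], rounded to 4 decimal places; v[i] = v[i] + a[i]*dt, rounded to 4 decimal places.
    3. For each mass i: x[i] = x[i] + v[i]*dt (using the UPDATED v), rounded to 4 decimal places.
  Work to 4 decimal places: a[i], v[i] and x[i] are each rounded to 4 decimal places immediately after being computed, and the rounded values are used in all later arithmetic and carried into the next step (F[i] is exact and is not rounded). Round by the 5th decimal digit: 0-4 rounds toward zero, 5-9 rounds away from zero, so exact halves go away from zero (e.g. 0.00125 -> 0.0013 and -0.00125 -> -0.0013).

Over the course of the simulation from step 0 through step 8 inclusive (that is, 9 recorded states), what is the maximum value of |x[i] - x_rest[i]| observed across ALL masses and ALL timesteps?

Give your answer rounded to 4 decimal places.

Answer: 2.1719

Derivation:
Step 0: x=[6.0000 10.0000 11.0000] v=[0.0000 0.0000 0.0000]
Step 1: x=[5.5000 9.2500 11.7500] v=[-2.0000 -3.0000 3.0000]
Step 2: x=[4.5625 8.1875 12.8750] v=[-3.7500 -4.2500 4.5000]
Step 3: x=[3.3906 7.3906 13.8281] v=[-4.6875 -3.1875 3.8125]
Step 4: x=[2.3711 7.2031 14.1719] v=[-4.0781 -0.7500 1.3750]
Step 5: x=[1.9668 7.5498 13.7735] v=[-1.6172 1.3868 -1.5938]
Step 6: x=[2.4666 8.0567 12.8191] v=[1.9990 2.0275 -3.8175]
Step 7: x=[3.7472 8.3567 11.6741] v=[5.1225 1.1998 -4.5799]
Step 8: x=[5.2434 8.3336 10.6998] v=[5.9848 -0.0923 -3.8973]
Max displacement = 2.1719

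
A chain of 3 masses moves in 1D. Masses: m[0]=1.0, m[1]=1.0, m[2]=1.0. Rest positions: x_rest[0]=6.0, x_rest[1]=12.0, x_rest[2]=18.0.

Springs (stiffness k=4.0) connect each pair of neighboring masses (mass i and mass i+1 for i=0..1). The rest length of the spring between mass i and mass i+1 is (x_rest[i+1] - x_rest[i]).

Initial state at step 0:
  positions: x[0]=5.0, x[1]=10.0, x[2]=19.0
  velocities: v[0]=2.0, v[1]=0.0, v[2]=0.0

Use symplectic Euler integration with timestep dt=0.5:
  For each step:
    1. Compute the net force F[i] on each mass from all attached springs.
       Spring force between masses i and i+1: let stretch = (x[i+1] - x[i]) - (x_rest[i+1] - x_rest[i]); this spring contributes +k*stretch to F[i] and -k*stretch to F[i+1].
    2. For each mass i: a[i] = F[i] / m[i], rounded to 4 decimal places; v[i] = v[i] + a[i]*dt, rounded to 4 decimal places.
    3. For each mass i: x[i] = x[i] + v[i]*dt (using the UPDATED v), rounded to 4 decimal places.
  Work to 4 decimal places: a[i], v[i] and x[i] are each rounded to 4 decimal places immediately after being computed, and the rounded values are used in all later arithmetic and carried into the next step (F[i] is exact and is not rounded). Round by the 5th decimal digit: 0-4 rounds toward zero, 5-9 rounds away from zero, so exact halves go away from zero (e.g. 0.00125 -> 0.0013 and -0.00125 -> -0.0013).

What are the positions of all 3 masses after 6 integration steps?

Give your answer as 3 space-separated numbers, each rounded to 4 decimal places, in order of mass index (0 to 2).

Answer: 7.0000 12.0000 21.0000

Derivation:
Step 0: x=[5.0000 10.0000 19.0000] v=[2.0000 0.0000 0.0000]
Step 1: x=[5.0000 14.0000 16.0000] v=[0.0000 8.0000 -6.0000]
Step 2: x=[8.0000 11.0000 17.0000] v=[6.0000 -6.0000 2.0000]
Step 3: x=[8.0000 11.0000 18.0000] v=[0.0000 0.0000 2.0000]
Step 4: x=[5.0000 15.0000 18.0000] v=[-6.0000 8.0000 0.0000]
Step 5: x=[6.0000 12.0000 21.0000] v=[2.0000 -6.0000 6.0000]
Step 6: x=[7.0000 12.0000 21.0000] v=[2.0000 0.0000 0.0000]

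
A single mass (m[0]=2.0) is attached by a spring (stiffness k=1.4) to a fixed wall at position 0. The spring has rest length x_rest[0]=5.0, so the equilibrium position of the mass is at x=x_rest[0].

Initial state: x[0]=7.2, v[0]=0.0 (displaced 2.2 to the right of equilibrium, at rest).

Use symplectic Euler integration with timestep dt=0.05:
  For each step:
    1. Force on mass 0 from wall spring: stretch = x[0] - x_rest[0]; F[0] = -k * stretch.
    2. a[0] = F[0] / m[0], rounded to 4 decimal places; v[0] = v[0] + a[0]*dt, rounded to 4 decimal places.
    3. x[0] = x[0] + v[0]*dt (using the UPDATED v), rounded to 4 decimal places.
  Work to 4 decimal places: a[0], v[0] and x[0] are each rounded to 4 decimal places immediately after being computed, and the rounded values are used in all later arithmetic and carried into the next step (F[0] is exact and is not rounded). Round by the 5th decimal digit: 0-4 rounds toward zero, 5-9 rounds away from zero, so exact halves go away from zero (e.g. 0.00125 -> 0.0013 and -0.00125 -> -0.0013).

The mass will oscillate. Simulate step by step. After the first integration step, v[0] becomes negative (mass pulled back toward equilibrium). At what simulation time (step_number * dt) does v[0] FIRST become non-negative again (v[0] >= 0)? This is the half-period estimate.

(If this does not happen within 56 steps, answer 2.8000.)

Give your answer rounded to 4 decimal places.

Step 0: x=[7.2000] v=[0.0000]
Step 1: x=[7.1962] v=[-0.0770]
Step 2: x=[7.1885] v=[-0.1539]
Step 3: x=[7.1770] v=[-0.2305]
Step 4: x=[7.1617] v=[-0.3067]
Step 5: x=[7.1426] v=[-0.3824]
Step 6: x=[7.1197] v=[-0.4574]
Step 7: x=[7.0931] v=[-0.5316]
Step 8: x=[7.0629] v=[-0.6049]
Step 9: x=[7.0290] v=[-0.6771]
Step 10: x=[6.9916] v=[-0.7481]
Step 11: x=[6.9507] v=[-0.8178]
Step 12: x=[6.9064] v=[-0.8861]
Step 13: x=[6.8588] v=[-0.9528]
Step 14: x=[6.8079] v=[-1.0179]
Step 15: x=[6.7538] v=[-1.0812]
Step 16: x=[6.6967] v=[-1.1426]
Step 17: x=[6.6366] v=[-1.2020]
Step 18: x=[6.5736] v=[-1.2593]
Step 19: x=[6.5079] v=[-1.3144]
Step 20: x=[6.4395] v=[-1.3672]
Step 21: x=[6.3686] v=[-1.4176]
Step 22: x=[6.2953] v=[-1.4655]
Step 23: x=[6.2198] v=[-1.5108]
Step 24: x=[6.1421] v=[-1.5535]
Step 25: x=[6.0624] v=[-1.5935]
Step 26: x=[5.9809] v=[-1.6307]
Step 27: x=[5.8977] v=[-1.6650]
Step 28: x=[5.8129] v=[-1.6964]
Step 29: x=[5.7267] v=[-1.7249]
Step 30: x=[5.6392] v=[-1.7503]
Step 31: x=[5.5506] v=[-1.7727]
Step 32: x=[5.4610] v=[-1.7920]
Step 33: x=[5.3706] v=[-1.8081]
Step 34: x=[5.2795] v=[-1.8211]
Step 35: x=[5.1880] v=[-1.8309]
Step 36: x=[5.0961] v=[-1.8375]
Step 37: x=[5.0041] v=[-1.8409]
Step 38: x=[4.9121] v=[-1.8410]
Step 39: x=[4.8202] v=[-1.8379]
Step 40: x=[4.7286] v=[-1.8316]
Step 41: x=[4.6375] v=[-1.8221]
Step 42: x=[4.5470] v=[-1.8094]
Step 43: x=[4.4573] v=[-1.7935]
Step 44: x=[4.3686] v=[-1.7745]
Step 45: x=[4.2810] v=[-1.7524]
Step 46: x=[4.1946] v=[-1.7272]
Step 47: x=[4.1097] v=[-1.6990]
Step 48: x=[4.0263] v=[-1.6678]
Step 49: x=[3.9446] v=[-1.6337]
Step 50: x=[3.8648] v=[-1.5968]
Step 51: x=[3.7869] v=[-1.5571]
Step 52: x=[3.7112] v=[-1.5146]
Step 53: x=[3.6377] v=[-1.4695]
Step 54: x=[3.5666] v=[-1.4218]
Step 55: x=[3.4980] v=[-1.3716]
Step 56: x=[3.4321] v=[-1.3190]
v[0] did not become non-negative within 56 steps; using fallback time=2.8000

Answer: 2.8000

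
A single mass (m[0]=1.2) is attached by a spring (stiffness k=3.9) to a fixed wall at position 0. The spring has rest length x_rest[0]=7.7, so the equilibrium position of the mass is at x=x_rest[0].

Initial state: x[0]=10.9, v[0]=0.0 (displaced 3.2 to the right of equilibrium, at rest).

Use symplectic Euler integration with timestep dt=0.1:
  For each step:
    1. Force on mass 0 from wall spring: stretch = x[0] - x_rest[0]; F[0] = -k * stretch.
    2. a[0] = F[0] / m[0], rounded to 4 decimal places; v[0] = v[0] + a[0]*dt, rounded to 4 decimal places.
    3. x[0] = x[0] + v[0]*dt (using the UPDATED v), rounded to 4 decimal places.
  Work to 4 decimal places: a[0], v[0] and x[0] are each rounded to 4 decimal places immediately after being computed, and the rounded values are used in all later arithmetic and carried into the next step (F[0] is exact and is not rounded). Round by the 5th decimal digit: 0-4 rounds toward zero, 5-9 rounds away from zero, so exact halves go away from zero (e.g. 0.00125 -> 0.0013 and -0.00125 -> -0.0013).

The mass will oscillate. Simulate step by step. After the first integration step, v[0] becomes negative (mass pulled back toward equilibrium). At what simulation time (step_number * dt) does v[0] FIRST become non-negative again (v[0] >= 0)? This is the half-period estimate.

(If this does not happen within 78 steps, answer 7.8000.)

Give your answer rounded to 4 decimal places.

Step 0: x=[10.9000] v=[0.0000]
Step 1: x=[10.7960] v=[-1.0400]
Step 2: x=[10.5914] v=[-2.0462]
Step 3: x=[10.2928] v=[-2.9859]
Step 4: x=[9.9099] v=[-3.8286]
Step 5: x=[9.4552] v=[-4.5468]
Step 6: x=[8.9435] v=[-5.1172]
Step 7: x=[8.3914] v=[-5.5213]
Step 8: x=[7.8168] v=[-5.7460]
Step 9: x=[7.2384] v=[-5.7840]
Step 10: x=[6.6750] v=[-5.6340]
Step 11: x=[6.1449] v=[-5.3009]
Step 12: x=[5.6654] v=[-4.7955]
Step 13: x=[5.2520] v=[-4.1343]
Step 14: x=[4.9181] v=[-3.3387]
Step 15: x=[4.6746] v=[-2.4346]
Step 16: x=[4.5295] v=[-1.4513]
Step 17: x=[4.4874] v=[-0.4209]
Step 18: x=[4.5497] v=[0.6232]
First v>=0 after going negative at step 18, time=1.8000

Answer: 1.8000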